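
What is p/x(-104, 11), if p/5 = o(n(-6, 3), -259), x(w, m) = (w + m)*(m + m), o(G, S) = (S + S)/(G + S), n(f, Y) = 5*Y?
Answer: -1295/249612 ≈ -0.0051880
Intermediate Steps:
o(G, S) = 2*S/(G + S) (o(G, S) = (2*S)/(G + S) = 2*S/(G + S))
x(w, m) = 2*m*(m + w) (x(w, m) = (m + w)*(2*m) = 2*m*(m + w))
p = 1295/122 (p = 5*(2*(-259)/(5*3 - 259)) = 5*(2*(-259)/(15 - 259)) = 5*(2*(-259)/(-244)) = 5*(2*(-259)*(-1/244)) = 5*(259/122) = 1295/122 ≈ 10.615)
p/x(-104, 11) = 1295/(122*((2*11*(11 - 104)))) = 1295/(122*((2*11*(-93)))) = (1295/122)/(-2046) = (1295/122)*(-1/2046) = -1295/249612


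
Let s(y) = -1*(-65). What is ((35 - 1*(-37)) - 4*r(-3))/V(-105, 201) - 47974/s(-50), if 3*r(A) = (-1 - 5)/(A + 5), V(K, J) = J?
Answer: -9637834/13065 ≈ -737.68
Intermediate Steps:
s(y) = 65
r(A) = -2/(5 + A) (r(A) = ((-1 - 5)/(A + 5))/3 = (-6/(5 + A))/3 = -2/(5 + A))
((35 - 1*(-37)) - 4*r(-3))/V(-105, 201) - 47974/s(-50) = ((35 - 1*(-37)) - (-8)/(5 - 3))/201 - 47974/65 = ((35 + 37) - (-8)/2)*(1/201) - 47974*1/65 = (72 - (-8)/2)*(1/201) - 47974/65 = (72 - 4*(-1))*(1/201) - 47974/65 = (72 + 4)*(1/201) - 47974/65 = 76*(1/201) - 47974/65 = 76/201 - 47974/65 = -9637834/13065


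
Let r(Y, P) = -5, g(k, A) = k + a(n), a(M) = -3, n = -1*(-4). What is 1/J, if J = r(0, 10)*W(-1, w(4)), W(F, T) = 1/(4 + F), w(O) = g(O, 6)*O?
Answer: -⅗ ≈ -0.60000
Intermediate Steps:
n = 4
g(k, A) = -3 + k (g(k, A) = k - 3 = -3 + k)
w(O) = O*(-3 + O) (w(O) = (-3 + O)*O = O*(-3 + O))
J = -5/3 (J = -5/(4 - 1) = -5/3 ≈ -1.6667)
1/J = 1/(-5/3) = -⅗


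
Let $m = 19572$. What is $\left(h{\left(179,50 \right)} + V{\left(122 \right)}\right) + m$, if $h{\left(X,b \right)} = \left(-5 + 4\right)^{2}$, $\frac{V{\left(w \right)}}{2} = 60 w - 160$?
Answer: $33893$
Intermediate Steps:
$V{\left(w \right)} = -320 + 120 w$ ($V{\left(w \right)} = 2 \left(60 w - 160\right) = 2 \left(-160 + 60 w\right) = -320 + 120 w$)
$h{\left(X,b \right)} = 1$ ($h{\left(X,b \right)} = \left(-1\right)^{2} = 1$)
$\left(h{\left(179,50 \right)} + V{\left(122 \right)}\right) + m = \left(1 + \left(-320 + 120 \cdot 122\right)\right) + 19572 = \left(1 + \left(-320 + 14640\right)\right) + 19572 = \left(1 + 14320\right) + 19572 = 14321 + 19572 = 33893$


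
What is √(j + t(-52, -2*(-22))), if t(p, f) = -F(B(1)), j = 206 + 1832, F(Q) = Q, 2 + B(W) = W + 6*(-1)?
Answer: √2045 ≈ 45.222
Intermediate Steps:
B(W) = -8 + W (B(W) = -2 + (W + 6*(-1)) = -2 + (W - 6) = -2 + (-6 + W) = -8 + W)
j = 2038
t(p, f) = 7 (t(p, f) = -(-8 + 1) = -1*(-7) = 7)
√(j + t(-52, -2*(-22))) = √(2038 + 7) = √2045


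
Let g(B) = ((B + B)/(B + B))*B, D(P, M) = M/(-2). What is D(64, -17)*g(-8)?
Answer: -68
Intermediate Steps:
D(P, M) = -M/2 (D(P, M) = M*(-½) = -M/2)
g(B) = B (g(B) = ((2*B)/((2*B)))*B = ((2*B)*(1/(2*B)))*B = 1*B = B)
D(64, -17)*g(-8) = -½*(-17)*(-8) = (17/2)*(-8) = -68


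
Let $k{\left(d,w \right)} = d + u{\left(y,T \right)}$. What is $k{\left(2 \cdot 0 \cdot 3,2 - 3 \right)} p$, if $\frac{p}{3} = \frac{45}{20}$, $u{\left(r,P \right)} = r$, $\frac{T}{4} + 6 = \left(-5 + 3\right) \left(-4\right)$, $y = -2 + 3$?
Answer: $\frac{27}{4} \approx 6.75$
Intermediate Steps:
$y = 1$
$T = 8$ ($T = -24 + 4 \left(-5 + 3\right) \left(-4\right) = -24 + 4 \left(\left(-2\right) \left(-4\right)\right) = -24 + 4 \cdot 8 = -24 + 32 = 8$)
$p = \frac{27}{4}$ ($p = 3 \cdot \frac{45}{20} = 3 \cdot 45 \cdot \frac{1}{20} = 3 \cdot \frac{9}{4} = \frac{27}{4} \approx 6.75$)
$k{\left(d,w \right)} = 1 + d$ ($k{\left(d,w \right)} = d + 1 = 1 + d$)
$k{\left(2 \cdot 0 \cdot 3,2 - 3 \right)} p = \left(1 + 2 \cdot 0 \cdot 3\right) \frac{27}{4} = \left(1 + 0 \cdot 3\right) \frac{27}{4} = \left(1 + 0\right) \frac{27}{4} = 1 \cdot \frac{27}{4} = \frac{27}{4}$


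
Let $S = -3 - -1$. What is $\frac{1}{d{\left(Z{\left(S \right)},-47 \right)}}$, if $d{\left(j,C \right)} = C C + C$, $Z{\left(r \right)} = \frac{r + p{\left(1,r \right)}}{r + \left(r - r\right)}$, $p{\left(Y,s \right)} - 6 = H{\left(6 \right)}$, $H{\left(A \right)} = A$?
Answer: $\frac{1}{2162} \approx 0.00046253$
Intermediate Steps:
$p{\left(Y,s \right)} = 12$ ($p{\left(Y,s \right)} = 6 + 6 = 12$)
$S = -2$ ($S = -3 + 1 = -2$)
$Z{\left(r \right)} = \frac{12 + r}{r}$ ($Z{\left(r \right)} = \frac{r + 12}{r + \left(r - r\right)} = \frac{12 + r}{r + 0} = \frac{12 + r}{r}$)
$d{\left(j,C \right)} = C + C^{2}$ ($d{\left(j,C \right)} = C^{2} + C = C + C^{2}$)
$\frac{1}{d{\left(Z{\left(S \right)},-47 \right)}} = \frac{1}{\left(-47\right) \left(1 - 47\right)} = \frac{1}{\left(-47\right) \left(-46\right)} = \frac{1}{2162}$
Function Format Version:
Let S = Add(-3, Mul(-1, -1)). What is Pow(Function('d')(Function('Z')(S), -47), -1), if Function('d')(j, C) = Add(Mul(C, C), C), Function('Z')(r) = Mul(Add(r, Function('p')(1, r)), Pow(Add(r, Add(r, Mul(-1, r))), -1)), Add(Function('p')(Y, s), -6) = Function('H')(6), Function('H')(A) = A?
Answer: Rational(1, 2162) ≈ 0.00046253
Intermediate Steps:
Function('p')(Y, s) = 12 (Function('p')(Y, s) = Add(6, 6) = 12)
S = -2 (S = Add(-3, 1) = -2)
Function('Z')(r) = Mul(Pow(r, -1), Add(12, r)) (Function('Z')(r) = Mul(Add(r, 12), Pow(Add(r, Add(r, Mul(-1, r))), -1)) = Mul(Add(12, r), Pow(Add(r, 0), -1)) = Mul(Add(12, r), Pow(r, -1)) = Mul(Pow(r, -1), Add(12, r)))
Function('d')(j, C) = Add(C, Pow(C, 2)) (Function('d')(j, C) = Add(Pow(C, 2), C) = Add(C, Pow(C, 2)))
Pow(Function('d')(Function('Z')(S), -47), -1) = Pow(Mul(-47, Add(1, -47)), -1) = Pow(Mul(-47, -46), -1) = Pow(2162, -1) = Rational(1, 2162)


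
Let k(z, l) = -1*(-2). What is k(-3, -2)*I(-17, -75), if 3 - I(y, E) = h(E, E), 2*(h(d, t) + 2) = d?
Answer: 85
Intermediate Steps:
h(d, t) = -2 + d/2
I(y, E) = 5 - E/2 (I(y, E) = 3 - (-2 + E/2) = 3 + (2 - E/2) = 5 - E/2)
k(z, l) = 2
k(-3, -2)*I(-17, -75) = 2*(5 - ½*(-75)) = 2*(5 + 75/2) = 2*(85/2) = 85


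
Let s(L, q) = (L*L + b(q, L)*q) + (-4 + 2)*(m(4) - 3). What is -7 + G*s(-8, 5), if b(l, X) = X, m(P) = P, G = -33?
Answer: -733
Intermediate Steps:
s(L, q) = -2 + L² + L*q (s(L, q) = (L*L + L*q) + (-4 + 2)*(4 - 3) = (L² + L*q) - 2*1 = (L² + L*q) - 2 = -2 + L² + L*q)
-7 + G*s(-8, 5) = -7 - 33*(-2 + (-8)² - 8*5) = -7 - 33*(-2 + 64 - 40) = -7 - 33*22 = -7 - 726 = -733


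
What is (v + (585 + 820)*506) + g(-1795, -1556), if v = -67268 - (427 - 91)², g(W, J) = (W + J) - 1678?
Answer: 525737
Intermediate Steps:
g(W, J) = -1678 + J + W (g(W, J) = (J + W) - 1678 = -1678 + J + W)
v = -180164 (v = -67268 - 1*336² = -67268 - 1*112896 = -67268 - 112896 = -180164)
(v + (585 + 820)*506) + g(-1795, -1556) = (-180164 + (585 + 820)*506) + (-1678 - 1556 - 1795) = (-180164 + 1405*506) - 5029 = (-180164 + 710930) - 5029 = 530766 - 5029 = 525737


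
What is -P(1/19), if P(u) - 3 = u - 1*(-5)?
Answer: -153/19 ≈ -8.0526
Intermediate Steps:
P(u) = 8 + u (P(u) = 3 + (u - 1*(-5)) = 3 + (u + 5) = 3 + (5 + u) = 8 + u)
-P(1/19) = -(8 + 1/19) = -1*153/19 = -153/19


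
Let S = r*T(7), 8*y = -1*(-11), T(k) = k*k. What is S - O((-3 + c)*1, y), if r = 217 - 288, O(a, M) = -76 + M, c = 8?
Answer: -27235/8 ≈ -3404.4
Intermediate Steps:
T(k) = k²
y = 11/8 (y = (-1*(-11))/8 = (⅛)*11 = 11/8 ≈ 1.3750)
r = -71
S = -3479 (S = -71*7² = -71*49 = -3479)
S - O((-3 + c)*1, y) = -3479 - (-76 + 11/8) = -3479 - 1*(-597/8) = -3479 + 597/8 = -27235/8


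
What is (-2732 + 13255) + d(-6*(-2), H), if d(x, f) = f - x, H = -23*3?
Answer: 10442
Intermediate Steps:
H = -69
(-2732 + 13255) + d(-6*(-2), H) = (-2732 + 13255) + (-69 - (-6)*(-2)) = 10523 + (-69 - 1*12) = 10523 + (-69 - 12) = 10523 - 81 = 10442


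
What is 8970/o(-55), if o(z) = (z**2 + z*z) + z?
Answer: 1794/1199 ≈ 1.4962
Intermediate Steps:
o(z) = z + 2*z**2 (o(z) = (z**2 + z**2) + z = 2*z**2 + z = z + 2*z**2)
8970/o(-55) = 8970/((-55*(1 + 2*(-55)))) = 8970/((-55*(1 - 110))) = 8970/((-55*(-109))) = 8970/5995 = 8970*(1/5995) = 1794/1199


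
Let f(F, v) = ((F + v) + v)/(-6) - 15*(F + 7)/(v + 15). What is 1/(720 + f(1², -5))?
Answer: 2/1419 ≈ 0.0014094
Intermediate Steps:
f(F, v) = -v/3 - F/6 - 15*(7 + F)/(15 + v) (f(F, v) = (F + 2*v)*(-⅙) - 15*(7 + F)/(15 + v) = (-v/3 - F/6) - 15*(7 + F)/(15 + v) = -v/3 - F/6 - 15*(7 + F)/(15 + v))
1/(720 + f(1², -5)) = 1/(720 + (-630 - 105*1² - 30*(-5) - 2*(-5)² - 1*1²*(-5))/(6*(15 - 5))) = 1/(720 + (⅙)*(-630 - 105*1 + 150 - 2*25 - 1*1*(-5))/10) = 1/(720 + (⅙)*(⅒)*(-630 - 105 + 150 - 50 + 5)) = 1/(720 + (⅙)*(⅒)*(-630)) = 1/(720 - 21/2) = 1/(1419/2) = 2/1419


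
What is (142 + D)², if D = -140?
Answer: 4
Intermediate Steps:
(142 + D)² = (142 - 140)² = 2² = 4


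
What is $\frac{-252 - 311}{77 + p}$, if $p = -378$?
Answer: $\frac{563}{301} \approx 1.8704$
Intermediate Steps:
$\frac{-252 - 311}{77 + p} = \frac{-252 - 311}{77 - 378} = - \frac{563}{-301} = \left(-563\right) \left(- \frac{1}{301}\right) = \frac{563}{301}$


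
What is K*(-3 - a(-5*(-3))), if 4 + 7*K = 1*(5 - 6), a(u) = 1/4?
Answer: 65/28 ≈ 2.3214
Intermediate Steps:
a(u) = ¼
K = -5/7 (K = -4/7 + (1*(5 - 6))/7 = -4/7 + (1*(-1))/7 = -4/7 + (⅐)*(-1) = -4/7 - ⅐ = -5/7 ≈ -0.71429)
K*(-3 - a(-5*(-3))) = -5*(-3 - 1*¼)/7 = -5*(-3 - ¼)/7 = -5/7*(-13/4) = 65/28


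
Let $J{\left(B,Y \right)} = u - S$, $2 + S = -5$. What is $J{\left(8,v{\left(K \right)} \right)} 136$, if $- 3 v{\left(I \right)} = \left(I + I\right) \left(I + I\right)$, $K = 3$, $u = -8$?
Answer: $-136$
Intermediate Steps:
$S = -7$ ($S = -2 - 5 = -7$)
$v{\left(I \right)} = - \frac{4 I^{2}}{3}$ ($v{\left(I \right)} = - \frac{\left(I + I\right) \left(I + I\right)}{3} = - \frac{2 I 2 I}{3} = - \frac{4 I^{2}}{3}$)
$J{\left(B,Y \right)} = -1$ ($J{\left(B,Y \right)} = -8 - -7 = -8 + 7 = -1$)
$J{\left(8,v{\left(K \right)} \right)} 136 = \left(-1\right) 136 = -136$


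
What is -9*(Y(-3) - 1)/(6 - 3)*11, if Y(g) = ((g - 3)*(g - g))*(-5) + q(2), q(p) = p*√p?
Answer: 33 - 66*√2 ≈ -60.338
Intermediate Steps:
q(p) = p^(3/2)
Y(g) = 2*√2 (Y(g) = ((g - 3)*(g - g))*(-5) + 2^(3/2) = ((-3 + g)*0)*(-5) + 2*√2 = 0*(-5) + 2*√2 = 0 + 2*√2 = 2*√2)
-9*(Y(-3) - 1)/(6 - 3)*11 = -9*(2*√2 - 1)/(6 - 3)*11 = -9*(-1 + 2*√2)/3*11 = -9*(-⅓ + 2*√2/3)*11 = (3 - 6*√2)*11 = 33 - 66*√2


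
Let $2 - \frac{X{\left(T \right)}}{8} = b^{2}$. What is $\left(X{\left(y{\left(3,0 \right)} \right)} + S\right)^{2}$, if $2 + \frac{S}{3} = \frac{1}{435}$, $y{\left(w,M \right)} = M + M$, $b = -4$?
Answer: $\frac{292717881}{21025} \approx 13922.0$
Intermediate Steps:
$y{\left(w,M \right)} = 2 M$
$X{\left(T \right)} = -112$ ($X{\left(T \right)} = 16 - 8 \left(-4\right)^{2} = 16 - 128 = -112$)
$S = - \frac{869}{145}$ ($S = -6 + \frac{3}{435} = -6 + 3 \cdot \frac{1}{435} = -6 + \frac{1}{145} = - \frac{869}{145} \approx -5.9931$)
$\left(X{\left(y{\left(3,0 \right)} \right)} + S\right)^{2} = \left(-112 - \frac{869}{145}\right)^{2} = \left(- \frac{17109}{145}\right)^{2} = \frac{292717881}{21025}$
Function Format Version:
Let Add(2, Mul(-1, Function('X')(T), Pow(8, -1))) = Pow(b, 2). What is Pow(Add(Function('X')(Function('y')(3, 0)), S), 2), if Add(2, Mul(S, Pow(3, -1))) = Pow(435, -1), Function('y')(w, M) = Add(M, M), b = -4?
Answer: Rational(292717881, 21025) ≈ 13922.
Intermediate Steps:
Function('y')(w, M) = Mul(2, M)
Function('X')(T) = -112 (Function('X')(T) = Add(16, Mul(-8, Pow(-4, 2))) = Add(16, Mul(-8, 16)) = Add(16, -128) = -112)
S = Rational(-869, 145) (S = Add(-6, Mul(3, Pow(435, -1))) = Add(-6, Mul(3, Rational(1, 435))) = Add(-6, Rational(1, 145)) = Rational(-869, 145) ≈ -5.9931)
Pow(Add(Function('X')(Function('y')(3, 0)), S), 2) = Pow(Add(-112, Rational(-869, 145)), 2) = Pow(Rational(-17109, 145), 2) = Rational(292717881, 21025)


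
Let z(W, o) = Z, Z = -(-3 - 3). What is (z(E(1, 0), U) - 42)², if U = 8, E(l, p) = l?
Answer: 1296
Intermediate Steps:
Z = 6 (Z = -1*(-6) = 6)
z(W, o) = 6
(z(E(1, 0), U) - 42)² = (6 - 42)² = (-36)² = 1296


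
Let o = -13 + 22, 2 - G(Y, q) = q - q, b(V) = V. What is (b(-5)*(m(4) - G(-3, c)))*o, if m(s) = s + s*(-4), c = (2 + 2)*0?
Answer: 630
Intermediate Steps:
c = 0 (c = 4*0 = 0)
G(Y, q) = 2 (G(Y, q) = 2 - (q - q) = 2 - 1*0 = 2 + 0 = 2)
m(s) = -3*s (m(s) = s - 4*s = -3*s)
o = 9
(b(-5)*(m(4) - G(-3, c)))*o = -5*(-3*4 - 1*2)*9 = -5*(-12 - 2)*9 = -5*(-14)*9 = 70*9 = 630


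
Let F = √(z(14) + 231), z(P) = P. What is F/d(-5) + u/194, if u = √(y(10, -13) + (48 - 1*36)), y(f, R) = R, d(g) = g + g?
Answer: -7*√5/10 + I/194 ≈ -1.5652 + 0.0051546*I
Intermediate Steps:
d(g) = 2*g
u = I (u = √(-13 + (48 - 1*36)) = √(-13 + (48 - 36)) = √(-13 + 12) = √(-1) = I ≈ 1.0*I)
F = 7*√5 (F = √(14 + 231) = √245 = 7*√5 ≈ 15.652)
F/d(-5) + u/194 = (7*√5)/((2*(-5))) + I/194 = (7*√5)/(-10) + I*(1/194) = (7*√5)*(-⅒) + I/194 = -7*√5/10 + I/194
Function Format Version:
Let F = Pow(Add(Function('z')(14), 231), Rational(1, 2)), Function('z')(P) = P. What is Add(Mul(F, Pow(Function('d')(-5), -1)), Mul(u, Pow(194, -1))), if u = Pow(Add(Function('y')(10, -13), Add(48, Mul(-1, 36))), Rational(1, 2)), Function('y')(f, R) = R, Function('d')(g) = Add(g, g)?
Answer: Add(Mul(Rational(-7, 10), Pow(5, Rational(1, 2))), Mul(Rational(1, 194), I)) ≈ Add(-1.5652, Mul(0.0051546, I))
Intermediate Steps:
Function('d')(g) = Mul(2, g)
u = I (u = Pow(Add(-13, Add(48, Mul(-1, 36))), Rational(1, 2)) = Pow(Add(-13, Add(48, -36)), Rational(1, 2)) = Pow(Add(-13, 12), Rational(1, 2)) = Pow(-1, Rational(1, 2)) = I ≈ Mul(1.0000, I))
F = Mul(7, Pow(5, Rational(1, 2))) (F = Pow(Add(14, 231), Rational(1, 2)) = Pow(245, Rational(1, 2)) = Mul(7, Pow(5, Rational(1, 2))) ≈ 15.652)
Add(Mul(F, Pow(Function('d')(-5), -1)), Mul(u, Pow(194, -1))) = Add(Mul(Mul(7, Pow(5, Rational(1, 2))), Pow(Mul(2, -5), -1)), Mul(I, Pow(194, -1))) = Add(Mul(Mul(7, Pow(5, Rational(1, 2))), Pow(-10, -1)), Mul(I, Rational(1, 194))) = Add(Mul(Mul(7, Pow(5, Rational(1, 2))), Rational(-1, 10)), Mul(Rational(1, 194), I)) = Add(Mul(Rational(-7, 10), Pow(5, Rational(1, 2))), Mul(Rational(1, 194), I))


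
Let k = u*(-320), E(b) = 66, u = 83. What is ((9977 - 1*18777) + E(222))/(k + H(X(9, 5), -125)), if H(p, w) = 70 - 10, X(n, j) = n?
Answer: 4367/13250 ≈ 0.32959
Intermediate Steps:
k = -26560 (k = 83*(-320) = -26560)
H(p, w) = 60
((9977 - 1*18777) + E(222))/(k + H(X(9, 5), -125)) = ((9977 - 1*18777) + 66)/(-26560 + 60) = ((9977 - 18777) + 66)/(-26500) = (-8800 + 66)*(-1/26500) = -8734*(-1/26500) = 4367/13250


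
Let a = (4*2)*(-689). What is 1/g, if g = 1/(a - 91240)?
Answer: -96752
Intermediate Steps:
a = -5512 (a = 8*(-689) = -5512)
g = -1/96752 (g = 1/(-5512 - 91240) = 1/(-96752) = -1/96752 ≈ -1.0336e-5)
1/g = 1/(-1/96752) = -96752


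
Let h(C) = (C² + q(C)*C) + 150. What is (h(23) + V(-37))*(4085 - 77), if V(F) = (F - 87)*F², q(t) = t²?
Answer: -628895280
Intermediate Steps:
V(F) = F²*(-87 + F) (V(F) = (-87 + F)*F² = F²*(-87 + F))
h(C) = 150 + C² + C³ (h(C) = (C² + C²*C) + 150 = (C² + C³) + 150 = 150 + C² + C³)
(h(23) + V(-37))*(4085 - 77) = ((150 + 23² + 23³) + (-37)²*(-87 - 37))*(4085 - 77) = ((150 + 529 + 12167) + 1369*(-124))*4008 = (12846 - 169756)*4008 = -156910*4008 = -628895280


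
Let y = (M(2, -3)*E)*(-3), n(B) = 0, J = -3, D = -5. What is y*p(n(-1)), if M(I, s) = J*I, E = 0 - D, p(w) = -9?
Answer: -810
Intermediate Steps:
E = 5 (E = 0 - 1*(-5) = 0 + 5 = 5)
M(I, s) = -3*I
y = 90 (y = (-3*2*5)*(-3) = -6*5*(-3) = -30*(-3) = 90)
y*p(n(-1)) = 90*(-9) = -810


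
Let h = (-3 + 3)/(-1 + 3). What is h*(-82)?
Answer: 0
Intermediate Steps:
h = 0 (h = 0/2 = 0*(½) = 0)
h*(-82) = 0*(-82) = 0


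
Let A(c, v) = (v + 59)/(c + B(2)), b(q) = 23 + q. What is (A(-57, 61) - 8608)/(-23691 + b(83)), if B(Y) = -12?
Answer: 198024/542455 ≈ 0.36505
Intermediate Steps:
A(c, v) = (59 + v)/(-12 + c) (A(c, v) = (v + 59)/(c - 12) = (59 + v)/(-12 + c))
(A(-57, 61) - 8608)/(-23691 + b(83)) = ((59 + 61)/(-12 - 57) - 8608)/(-23691 + (23 + 83)) = (120/(-69) - 8608)/(-23691 + 106) = (-1/69*120 - 8608)/(-23585) = (-40/23 - 8608)*(-1/23585) = -198024/23*(-1/23585) = 198024/542455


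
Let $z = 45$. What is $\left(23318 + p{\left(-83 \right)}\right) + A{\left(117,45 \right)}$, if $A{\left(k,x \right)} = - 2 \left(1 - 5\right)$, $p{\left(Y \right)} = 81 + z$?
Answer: $23452$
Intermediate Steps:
$p{\left(Y \right)} = 126$ ($p{\left(Y \right)} = 81 + 45 = 126$)
$A{\left(k,x \right)} = 8$ ($A{\left(k,x \right)} = \left(-2\right) \left(-4\right) = 8$)
$\left(23318 + p{\left(-83 \right)}\right) + A{\left(117,45 \right)} = \left(23318 + 126\right) + 8 = 23444 + 8 = 23452$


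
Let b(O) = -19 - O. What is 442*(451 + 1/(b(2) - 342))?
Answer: 72360704/363 ≈ 1.9934e+5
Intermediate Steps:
442*(451 + 1/(b(2) - 342)) = 442*(451 + 1/((-19 - 1*2) - 342)) = 442*(451 + 1/((-19 - 2) - 342)) = 442*(451 + 1/(-21 - 342)) = 442*(451 + 1/(-363)) = 442*(451 - 1/363) = 442*(163712/363) = 72360704/363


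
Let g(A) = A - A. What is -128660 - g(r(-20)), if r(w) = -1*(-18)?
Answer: -128660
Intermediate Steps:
r(w) = 18
g(A) = 0
-128660 - g(r(-20)) = -128660 - 1*0 = -128660 + 0 = -128660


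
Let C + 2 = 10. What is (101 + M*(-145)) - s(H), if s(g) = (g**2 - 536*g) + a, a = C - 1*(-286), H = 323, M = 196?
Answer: 40186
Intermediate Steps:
C = 8 (C = -2 + 10 = 8)
a = 294 (a = 8 - 1*(-286) = 8 + 286 = 294)
s(g) = 294 + g**2 - 536*g (s(g) = (g**2 - 536*g) + 294 = 294 + g**2 - 536*g)
(101 + M*(-145)) - s(H) = (101 + 196*(-145)) - (294 + 323**2 - 536*323) = (101 - 28420) - (294 + 104329 - 173128) = -28319 - 1*(-68505) = -28319 + 68505 = 40186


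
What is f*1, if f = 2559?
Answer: 2559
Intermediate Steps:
f*1 = 2559*1 = 2559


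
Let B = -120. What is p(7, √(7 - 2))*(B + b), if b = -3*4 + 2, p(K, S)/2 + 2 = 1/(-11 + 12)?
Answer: 260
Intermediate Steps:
p(K, S) = -2 (p(K, S) = -4 + 2/(-11 + 12) = -4 + 2/1 = -4 + 2*1 = -4 + 2 = -2)
b = -10 (b = -12 + 2 = -10)
p(7, √(7 - 2))*(B + b) = -2*(-120 - 10) = -2*(-130) = 260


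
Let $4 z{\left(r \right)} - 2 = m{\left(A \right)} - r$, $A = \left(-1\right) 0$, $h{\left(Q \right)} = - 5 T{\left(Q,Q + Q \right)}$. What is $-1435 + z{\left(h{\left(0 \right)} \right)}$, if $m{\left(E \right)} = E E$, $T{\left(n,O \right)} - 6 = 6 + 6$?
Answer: $-1412$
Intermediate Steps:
$T{\left(n,O \right)} = 18$ ($T{\left(n,O \right)} = 6 + \left(6 + 6\right) = 6 + 12 = 18$)
$h{\left(Q \right)} = -90$ ($h{\left(Q \right)} = \left(-5\right) 18 = -90$)
$A = 0$
$m{\left(E \right)} = E^{2}$
$z{\left(r \right)} = \frac{1}{2} - \frac{r}{4}$ ($z{\left(r \right)} = \frac{1}{2} + \frac{0^{2} - r}{4} = \frac{1}{2} + \frac{0 - r}{4} = \frac{1}{2} + \frac{\left(-1\right) r}{4} = \frac{1}{2} - \frac{r}{4}$)
$-1435 + z{\left(h{\left(0 \right)} \right)} = -1435 + \left(\frac{1}{2} - - \frac{45}{2}\right) = -1435 + \left(\frac{1}{2} + \frac{45}{2}\right) = -1435 + 23 = -1412$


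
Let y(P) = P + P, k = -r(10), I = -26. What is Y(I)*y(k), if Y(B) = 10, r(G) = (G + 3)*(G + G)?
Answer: -5200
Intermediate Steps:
r(G) = 2*G*(3 + G) (r(G) = (3 + G)*(2*G) = 2*G*(3 + G))
k = -260 (k = -2*10*(3 + 10) = -2*10*13 = -1*260 = -260)
y(P) = 2*P
Y(I)*y(k) = 10*(2*(-260)) = 10*(-520) = -5200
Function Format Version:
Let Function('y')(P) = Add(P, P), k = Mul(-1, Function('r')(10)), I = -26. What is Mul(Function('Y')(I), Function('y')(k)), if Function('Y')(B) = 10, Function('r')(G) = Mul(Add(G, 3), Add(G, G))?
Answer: -5200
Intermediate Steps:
Function('r')(G) = Mul(2, G, Add(3, G)) (Function('r')(G) = Mul(Add(3, G), Mul(2, G)) = Mul(2, G, Add(3, G)))
k = -260 (k = Mul(-1, Mul(2, 10, Add(3, 10))) = Mul(-1, Mul(2, 10, 13)) = Mul(-1, 260) = -260)
Function('y')(P) = Mul(2, P)
Mul(Function('Y')(I), Function('y')(k)) = Mul(10, Mul(2, -260)) = Mul(10, -520) = -5200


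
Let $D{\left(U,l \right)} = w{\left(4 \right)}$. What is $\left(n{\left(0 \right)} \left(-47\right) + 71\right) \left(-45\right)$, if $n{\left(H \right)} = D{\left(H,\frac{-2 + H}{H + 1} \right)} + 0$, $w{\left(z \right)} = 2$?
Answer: $1035$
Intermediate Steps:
$D{\left(U,l \right)} = 2$
$n{\left(H \right)} = 2$ ($n{\left(H \right)} = 2 + 0 = 2$)
$\left(n{\left(0 \right)} \left(-47\right) + 71\right) \left(-45\right) = \left(2 \left(-47\right) + 71\right) \left(-45\right) = \left(-94 + 71\right) \left(-45\right) = \left(-23\right) \left(-45\right) = 1035$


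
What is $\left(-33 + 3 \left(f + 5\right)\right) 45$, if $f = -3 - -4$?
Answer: $-675$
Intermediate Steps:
$f = 1$ ($f = -3 + 4 = 1$)
$\left(-33 + 3 \left(f + 5\right)\right) 45 = \left(-33 + 3 \left(1 + 5\right)\right) 45 = \left(-33 + 3 \cdot 6\right) 45 = \left(-33 + 18\right) 45 = \left(-15\right) 45 = -675$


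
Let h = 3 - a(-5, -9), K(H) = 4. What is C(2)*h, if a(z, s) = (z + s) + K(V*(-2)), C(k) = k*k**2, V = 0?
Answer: 104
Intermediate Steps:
C(k) = k**3
a(z, s) = 4 + s + z (a(z, s) = (z + s) + 4 = (s + z) + 4 = 4 + s + z)
h = 13 (h = 3 - (4 - 9 - 5) = 3 - 1*(-10) = 3 + 10 = 13)
C(2)*h = 2**3*13 = 8*13 = 104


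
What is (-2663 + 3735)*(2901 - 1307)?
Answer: 1708768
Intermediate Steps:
(-2663 + 3735)*(2901 - 1307) = 1072*1594 = 1708768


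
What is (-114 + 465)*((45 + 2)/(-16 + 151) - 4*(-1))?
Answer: 7631/5 ≈ 1526.2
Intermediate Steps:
(-114 + 465)*((45 + 2)/(-16 + 151) - 4*(-1)) = 351*(47/135 + 4) = 351*(587/135) = 7631/5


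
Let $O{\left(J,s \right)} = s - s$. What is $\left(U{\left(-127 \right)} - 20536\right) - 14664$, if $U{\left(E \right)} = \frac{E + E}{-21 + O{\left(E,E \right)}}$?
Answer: $- \frac{738946}{21} \approx -35188.0$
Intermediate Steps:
$O{\left(J,s \right)} = 0$
$U{\left(E \right)} = - \frac{2 E}{21}$ ($U{\left(E \right)} = \frac{E + E}{-21 + 0} = \frac{2 E}{-21} = 2 E \left(- \frac{1}{21}\right) = - \frac{2 E}{21}$)
$\left(U{\left(-127 \right)} - 20536\right) - 14664 = \left(\left(- \frac{2}{21}\right) \left(-127\right) - 20536\right) - 14664 = \left(\frac{254}{21} - 20536\right) - 14664 = - \frac{431002}{21} - 14664 = - \frac{738946}{21}$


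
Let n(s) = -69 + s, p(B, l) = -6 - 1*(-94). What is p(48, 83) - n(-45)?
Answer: 202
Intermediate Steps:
p(B, l) = 88 (p(B, l) = -6 + 94 = 88)
p(48, 83) - n(-45) = 88 - (-69 - 45) = 88 - 1*(-114) = 88 + 114 = 202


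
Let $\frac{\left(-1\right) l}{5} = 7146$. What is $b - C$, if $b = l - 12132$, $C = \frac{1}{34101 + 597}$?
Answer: $- \frac{1660715677}{34698} \approx -47862.0$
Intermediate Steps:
$l = -35730$ ($l = \left(-5\right) 7146 = -35730$)
$C = \frac{1}{34698} \approx 2.882 \cdot 10^{-5}$
$b = -47862$ ($b = -35730 - 12132 = -47862$)
$b - C = -47862 - \frac{1}{34698} = - \frac{1660715677}{34698}$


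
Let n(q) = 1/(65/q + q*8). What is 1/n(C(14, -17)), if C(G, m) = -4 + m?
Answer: -3593/21 ≈ -171.10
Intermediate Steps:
n(q) = 1/(8*q + 65/q) (n(q) = 1/(65/q + 8*q) = 1/(8*q + 65/q))
1/n(C(14, -17)) = 1/((-4 - 17)/(65 + 8*(-4 - 17)²)) = 1/(-21/(65 + 8*(-21)²)) = 1/(-21/(65 + 8*441)) = 1/(-21/(65 + 3528)) = 1/(-21/3593) = -3593/21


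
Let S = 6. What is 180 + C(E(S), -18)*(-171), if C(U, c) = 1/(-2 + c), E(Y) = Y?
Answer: 3771/20 ≈ 188.55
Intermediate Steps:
180 + C(E(S), -18)*(-171) = 180 - 171/(-2 - 18) = 180 - 171/(-20) = 180 - 1/20*(-171) = 180 + 171/20 = 3771/20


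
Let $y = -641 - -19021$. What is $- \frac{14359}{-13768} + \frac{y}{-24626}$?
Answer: $\frac{50274447}{169525384} \approx 0.29656$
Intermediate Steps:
$y = 18380$ ($y = -641 + 19021 = 18380$)
$- \frac{14359}{-13768} + \frac{y}{-24626} = - \frac{14359}{-13768} + \frac{18380}{-24626} = \left(-14359\right) \left(- \frac{1}{13768}\right) + 18380 \left(- \frac{1}{24626}\right) = \frac{14359}{13768} - \frac{9190}{12313} = \frac{50274447}{169525384}$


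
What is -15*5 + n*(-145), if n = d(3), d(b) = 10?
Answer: -1525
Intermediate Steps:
n = 10
-15*5 + n*(-145) = -15*5 + 10*(-145) = -75 - 1450 = -1525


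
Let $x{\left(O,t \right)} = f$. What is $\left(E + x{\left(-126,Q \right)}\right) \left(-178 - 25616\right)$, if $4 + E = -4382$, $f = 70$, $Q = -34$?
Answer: $111326904$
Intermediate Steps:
$x{\left(O,t \right)} = 70$
$E = -4386$ ($E = -4 - 4382 = -4386$)
$\left(E + x{\left(-126,Q \right)}\right) \left(-178 - 25616\right) = \left(-4386 + 70\right) \left(-178 - 25616\right) = \left(-4316\right) \left(-25794\right) = 111326904$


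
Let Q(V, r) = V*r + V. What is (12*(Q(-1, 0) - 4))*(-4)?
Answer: 240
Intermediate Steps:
Q(V, r) = V + V*r
(12*(Q(-1, 0) - 4))*(-4) = (12*(-(1 + 0) - 4))*(-4) = (12*(-1*1 - 4))*(-4) = (12*(-1 - 4))*(-4) = (12*(-5))*(-4) = -60*(-4) = 240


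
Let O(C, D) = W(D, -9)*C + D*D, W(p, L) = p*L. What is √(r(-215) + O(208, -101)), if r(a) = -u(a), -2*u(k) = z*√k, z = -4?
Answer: √(199273 - 2*I*√215) ≈ 446.4 - 0.033*I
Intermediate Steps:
W(p, L) = L*p
u(k) = 2*√k (u(k) = -(-2)*√k = 2*√k)
r(a) = -2*√a
O(C, D) = D² - 9*C*D (O(C, D) = (-9*D)*C + D*D = -9*C*D + D² = D² - 9*C*D)
√(r(-215) + O(208, -101)) = √(-2*I*√215 - 101*(-101 - 9*208)) = √(-2*I*√215 - 101*(-101 - 1872)) = √(-2*I*√215 - 101*(-1973)) = √(-2*I*√215 + 199273) = √(199273 - 2*I*√215)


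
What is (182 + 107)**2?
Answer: 83521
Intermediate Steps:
(182 + 107)**2 = 289**2 = 83521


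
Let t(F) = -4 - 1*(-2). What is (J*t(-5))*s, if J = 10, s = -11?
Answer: 220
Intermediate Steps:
t(F) = -2 (t(F) = -4 + 2 = -2)
(J*t(-5))*s = (10*(-2))*(-11) = -20*(-11) = 220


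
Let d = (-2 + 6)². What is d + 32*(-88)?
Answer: -2800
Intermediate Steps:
d = 16 (d = 4² = 16)
d + 32*(-88) = 16 + 32*(-88) = 16 - 2816 = -2800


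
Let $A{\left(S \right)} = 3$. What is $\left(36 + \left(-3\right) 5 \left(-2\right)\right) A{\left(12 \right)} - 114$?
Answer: $84$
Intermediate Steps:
$\left(36 + \left(-3\right) 5 \left(-2\right)\right) A{\left(12 \right)} - 114 = \left(36 + \left(-3\right) 5 \left(-2\right)\right) 3 - 114 = \left(36 - -30\right) 3 - 114 = \left(36 + 30\right) 3 - 114 = 66 \cdot 3 - 114 = 198 - 114 = 84$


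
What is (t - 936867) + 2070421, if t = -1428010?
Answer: -294456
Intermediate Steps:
(t - 936867) + 2070421 = (-1428010 - 936867) + 2070421 = -2364877 + 2070421 = -294456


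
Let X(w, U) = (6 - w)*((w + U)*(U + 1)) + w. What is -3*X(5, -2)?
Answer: -6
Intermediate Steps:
X(w, U) = w + (1 + U)*(6 - w)*(U + w) (X(w, U) = (6 - w)*((U + w)*(1 + U)) + w = (6 - w)*((1 + U)*(U + w)) + w = (1 + U)*(6 - w)*(U + w) + w = w + (1 + U)*(6 - w)*(U + w))
-3*X(5, -2) = -3*(-1*5**2 + 6*(-2) + 6*(-2)**2 + 7*5 - 1*(-2)*5**2 - 1*5*(-2)**2 + 5*(-2)*5) = -3*(-1*25 - 12 + 6*4 + 35 - 1*(-2)*25 - 1*5*4 - 50) = -3*(-25 - 12 + 24 + 35 + 50 - 20 - 50) = -3*2 = -6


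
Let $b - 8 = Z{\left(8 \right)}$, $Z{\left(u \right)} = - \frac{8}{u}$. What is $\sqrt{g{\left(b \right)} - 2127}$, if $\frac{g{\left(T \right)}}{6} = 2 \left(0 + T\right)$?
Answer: $3 i \sqrt{227} \approx 45.2 i$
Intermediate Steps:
$b = 7$ ($b = 8 - \frac{8}{8} = 8 - 1 = 7$)
$g{\left(T \right)} = 12 T$ ($g{\left(T \right)} = 6 \cdot 2 \left(0 + T\right) = 6 \cdot 2 T = 12 T$)
$\sqrt{g{\left(b \right)} - 2127} = \sqrt{12 \cdot 7 - 2127} = \sqrt{84 - 2127} = \sqrt{-2043} = 3 i \sqrt{227}$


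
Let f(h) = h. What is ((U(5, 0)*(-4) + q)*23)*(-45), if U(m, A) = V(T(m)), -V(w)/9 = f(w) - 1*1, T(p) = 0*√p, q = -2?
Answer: 39330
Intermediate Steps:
T(p) = 0
V(w) = 9 - 9*w (V(w) = -9*(w - 1*1) = -9*(w - 1) = -9*(-1 + w) = 9 - 9*w)
U(m, A) = 9 (U(m, A) = 9 - 9*0 = 9 + 0 = 9)
((U(5, 0)*(-4) + q)*23)*(-45) = ((9*(-4) - 2)*23)*(-45) = ((-36 - 2)*23)*(-45) = -38*23*(-45) = -874*(-45) = 39330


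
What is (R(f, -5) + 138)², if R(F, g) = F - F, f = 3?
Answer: 19044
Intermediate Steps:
R(F, g) = 0
(R(f, -5) + 138)² = (0 + 138)² = 138² = 19044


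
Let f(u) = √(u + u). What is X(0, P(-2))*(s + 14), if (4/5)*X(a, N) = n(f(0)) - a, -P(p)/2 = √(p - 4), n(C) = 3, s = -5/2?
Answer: 345/8 ≈ 43.125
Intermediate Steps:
f(u) = √2*√u (f(u) = √(2*u) = √2*√u)
s = -5/2 (s = -5*½ = -5/2 ≈ -2.5000)
P(p) = -2*√(-4 + p) (P(p) = -2*√(p - 4) = -2*√(-4 + p))
X(a, N) = 15/4 - 5*a/4 (X(a, N) = 5*(3 - a)/4 = 15/4 - 5*a/4)
X(0, P(-2))*(s + 14) = (15/4 - 5/4*0)*(-5/2 + 14) = (15/4 + 0)*(23/2) = (15/4)*(23/2) = 345/8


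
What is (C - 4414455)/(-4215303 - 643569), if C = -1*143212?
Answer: 4557667/4858872 ≈ 0.93801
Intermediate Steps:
C = -143212
(C - 4414455)/(-4215303 - 643569) = (-143212 - 4414455)/(-4215303 - 643569) = -4557667/(-4858872) = -4557667*(-1/4858872) = 4557667/4858872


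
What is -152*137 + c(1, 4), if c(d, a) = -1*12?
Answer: -20836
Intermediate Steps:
c(d, a) = -12
-152*137 + c(1, 4) = -152*137 - 12 = -20824 - 12 = -20836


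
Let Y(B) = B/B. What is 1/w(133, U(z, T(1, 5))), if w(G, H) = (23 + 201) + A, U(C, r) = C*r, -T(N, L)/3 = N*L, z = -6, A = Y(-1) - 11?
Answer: 1/214 ≈ 0.0046729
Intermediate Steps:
Y(B) = 1
A = -10 (A = 1 - 11 = -10)
T(N, L) = -3*L*N (T(N, L) = -3*N*L = -3*L*N)
w(G, H) = 214 (w(G, H) = (23 + 201) - 10 = 224 - 10 = 214)
1/w(133, U(z, T(1, 5))) = 1/214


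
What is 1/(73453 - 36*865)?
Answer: 1/42313 ≈ 2.3633e-5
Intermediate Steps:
1/(73453 - 36*865) = 1/(73453 - 31140) = 1/42313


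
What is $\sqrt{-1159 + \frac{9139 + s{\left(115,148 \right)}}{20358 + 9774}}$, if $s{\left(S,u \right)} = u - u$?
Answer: $\frac{i \sqrt{3246987957}}{1674} \approx 34.04 i$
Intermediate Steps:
$s{\left(S,u \right)} = 0$
$\sqrt{-1159 + \frac{9139 + s{\left(115,148 \right)}}{20358 + 9774}} = \sqrt{-1159 + \frac{9139 + 0}{20358 + 9774}} = \sqrt{-1159 + \frac{9139}{30132}} = \sqrt{- \frac{34913849}{30132}} = \frac{i \sqrt{3246987957}}{1674}$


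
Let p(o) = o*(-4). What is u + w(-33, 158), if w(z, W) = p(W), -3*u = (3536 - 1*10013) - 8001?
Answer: 4194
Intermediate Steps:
u = 4826 (u = -((3536 - 1*10013) - 8001)/3 = -((3536 - 10013) - 8001)/3 = -(-6477 - 8001)/3 = -⅓*(-14478) = 4826)
p(o) = -4*o
w(z, W) = -4*W
u + w(-33, 158) = 4826 - 4*158 = 4826 - 632 = 4194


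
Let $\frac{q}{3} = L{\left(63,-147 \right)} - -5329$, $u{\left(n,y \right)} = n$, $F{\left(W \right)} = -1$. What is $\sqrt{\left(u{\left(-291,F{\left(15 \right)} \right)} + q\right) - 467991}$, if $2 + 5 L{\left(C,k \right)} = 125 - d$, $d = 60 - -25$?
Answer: $\frac{i \sqrt{11306805}}{5} \approx 672.51 i$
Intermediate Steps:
$d = 85$ ($d = 60 + 25 = 85$)
$L{\left(C,k \right)} = \frac{38}{5}$ ($L{\left(C,k \right)} = - \frac{2}{5} + \frac{125 - 85}{5} = - \frac{2}{5} + \frac{1}{5} \cdot 40 = - \frac{2}{5} + 8 = \frac{38}{5}$)
$q = \frac{80049}{5}$ ($q = 3 \left(\frac{38}{5} - -5329\right) = 3 \left(\frac{38}{5} + 5329\right) = 3 \cdot \frac{26683}{5} = \frac{80049}{5} \approx 16010.0$)
$\sqrt{\left(u{\left(-291,F{\left(15 \right)} \right)} + q\right) - 467991} = \sqrt{\left(-291 + \frac{80049}{5}\right) - 467991} = \sqrt{\frac{78594}{5} - 467991} = \sqrt{- \frac{2261361}{5}} = \frac{i \sqrt{11306805}}{5}$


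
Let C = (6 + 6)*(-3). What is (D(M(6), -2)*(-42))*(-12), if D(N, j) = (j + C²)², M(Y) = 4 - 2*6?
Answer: 843915744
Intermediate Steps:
C = -36 (C = 12*(-3) = -36)
M(Y) = -8 (M(Y) = 4 - 12 = -8)
D(N, j) = (1296 + j)² (D(N, j) = (j + (-36)²)² = (j + 1296)² = (1296 + j)²)
(D(M(6), -2)*(-42))*(-12) = ((1296 - 2)²*(-42))*(-12) = (1294²*(-42))*(-12) = (1674436*(-42))*(-12) = -70326312*(-12) = 843915744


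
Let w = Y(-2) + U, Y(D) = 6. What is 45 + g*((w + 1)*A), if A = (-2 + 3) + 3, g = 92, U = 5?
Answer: 4461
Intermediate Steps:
w = 11 (w = 6 + 5 = 11)
A = 4 (A = 1 + 3 = 4)
45 + g*((w + 1)*A) = 45 + 92*((11 + 1)*4) = 45 + 92*(12*4) = 45 + 92*48 = 45 + 4416 = 4461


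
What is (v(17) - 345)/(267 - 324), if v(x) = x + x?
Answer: 311/57 ≈ 5.4561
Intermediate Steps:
v(x) = 2*x
(v(17) - 345)/(267 - 324) = (2*17 - 345)/(267 - 324) = (34 - 345)/(-57) = -311*(-1/57) = 311/57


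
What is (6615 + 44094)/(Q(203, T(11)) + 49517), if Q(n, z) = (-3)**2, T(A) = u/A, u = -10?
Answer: 50709/49526 ≈ 1.0239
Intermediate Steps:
T(A) = -10/A
Q(n, z) = 9
(6615 + 44094)/(Q(203, T(11)) + 49517) = (6615 + 44094)/(9 + 49517) = 50709/49526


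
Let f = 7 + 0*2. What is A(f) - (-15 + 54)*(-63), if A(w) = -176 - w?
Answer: 2274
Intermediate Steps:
f = 7 (f = 7 + 0 = 7)
A(f) - (-15 + 54)*(-63) = (-176 - 1*7) - (-15 + 54)*(-63) = (-176 - 7) - 39*(-63) = -183 - 1*(-2457) = -183 + 2457 = 2274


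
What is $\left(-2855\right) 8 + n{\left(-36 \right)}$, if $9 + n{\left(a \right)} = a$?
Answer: $-22885$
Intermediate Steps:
$n{\left(a \right)} = -9 + a$
$\left(-2855\right) 8 + n{\left(-36 \right)} = \left(-2855\right) 8 - 45 = -22840 - 45 = -22885$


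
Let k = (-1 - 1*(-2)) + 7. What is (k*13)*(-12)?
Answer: -1248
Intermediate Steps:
k = 8 (k = (-1 + 2) + 7 = 1 + 7 = 8)
(k*13)*(-12) = (8*13)*(-12) = 104*(-12) = -1248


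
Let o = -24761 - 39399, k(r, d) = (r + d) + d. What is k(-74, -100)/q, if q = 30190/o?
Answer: 1757984/3019 ≈ 582.31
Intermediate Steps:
k(r, d) = r + 2*d (k(r, d) = (d + r) + d = r + 2*d)
o = -64160
q = -3019/6416 (q = 30190/(-64160) = 30190*(-1/64160) = -3019/6416 ≈ -0.47054)
k(-74, -100)/q = (-74 + 2*(-100))/(-3019/6416) = (-74 - 200)*(-6416/3019) = -274*(-6416/3019) = 1757984/3019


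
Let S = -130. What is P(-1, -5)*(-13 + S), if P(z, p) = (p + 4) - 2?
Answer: 429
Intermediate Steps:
P(z, p) = 2 + p (P(z, p) = (4 + p) - 2 = 2 + p)
P(-1, -5)*(-13 + S) = (2 - 5)*(-13 - 130) = -3*(-143) = 429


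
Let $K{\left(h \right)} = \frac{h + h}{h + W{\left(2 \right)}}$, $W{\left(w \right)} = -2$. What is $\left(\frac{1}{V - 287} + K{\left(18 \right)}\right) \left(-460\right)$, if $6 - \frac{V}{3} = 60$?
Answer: $- \frac{464255}{449} \approx -1034.0$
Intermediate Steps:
$V = -162$ ($V = 18 - 180 = -162$)
$K{\left(h \right)} = \frac{2 h}{-2 + h}$ ($K{\left(h \right)} = \frac{h + h}{h - 2} = \frac{2 h}{-2 + h}$)
$\left(\frac{1}{V - 287} + K{\left(18 \right)}\right) \left(-460\right) = \left(\frac{1}{-162 - 287} + 2 \cdot 18 \frac{1}{-2 + 18}\right) \left(-460\right) = \left(\frac{1}{-449} + 2 \cdot 18 \cdot \frac{1}{16}\right) \left(-460\right) = \left(- \frac{1}{449} + 2 \cdot 18 \cdot \frac{1}{16}\right) \left(-460\right) = \left(- \frac{1}{449} + \frac{9}{4}\right) \left(-460\right) = \frac{4037}{1796} \left(-460\right) = - \frac{464255}{449}$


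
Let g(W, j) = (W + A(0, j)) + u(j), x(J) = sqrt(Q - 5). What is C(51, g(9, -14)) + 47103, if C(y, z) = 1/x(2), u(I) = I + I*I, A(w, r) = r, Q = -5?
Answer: 47103 - I*sqrt(10)/10 ≈ 47103.0 - 0.31623*I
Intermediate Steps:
u(I) = I + I**2
x(J) = I*sqrt(10) (x(J) = sqrt(-5 - 5) = sqrt(-10) = I*sqrt(10))
g(W, j) = W + j + j*(1 + j) (g(W, j) = (W + j) + j*(1 + j) = W + j + j*(1 + j))
C(y, z) = -I*sqrt(10)/10 (C(y, z) = 1/(I*sqrt(10)) = -I*sqrt(10)/10)
C(51, g(9, -14)) + 47103 = -I*sqrt(10)/10 + 47103 = 47103 - I*sqrt(10)/10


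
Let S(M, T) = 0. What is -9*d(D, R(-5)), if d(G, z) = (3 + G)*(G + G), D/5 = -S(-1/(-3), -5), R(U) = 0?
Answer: 0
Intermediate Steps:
D = 0 (D = 5*(-1*0) = 5*0 = 0)
d(G, z) = 2*G*(3 + G) (d(G, z) = (3 + G)*(2*G) = 2*G*(3 + G))
-9*d(D, R(-5)) = -18*0*(3 + 0) = -18*0*3 = -9*0 = 0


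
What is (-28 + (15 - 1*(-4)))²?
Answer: 81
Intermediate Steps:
(-28 + (15 - 1*(-4)))² = (-28 + (15 + 4))² = (-28 + 19)² = (-9)² = 81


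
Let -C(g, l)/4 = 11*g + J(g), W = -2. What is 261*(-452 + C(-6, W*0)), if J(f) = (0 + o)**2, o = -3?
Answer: -58464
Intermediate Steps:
J(f) = 9 (J(f) = (0 - 3)**2 = (-3)**2 = 9)
C(g, l) = -36 - 44*g (C(g, l) = -4*(11*g + 9) = -4*(9 + 11*g) = -36 - 44*g)
261*(-452 + C(-6, W*0)) = 261*(-452 + (-36 - 44*(-6))) = 261*(-452 + (-36 + 264)) = 261*(-452 + 228) = 261*(-224) = -58464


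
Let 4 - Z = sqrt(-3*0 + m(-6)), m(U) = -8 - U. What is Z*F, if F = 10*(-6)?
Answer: -240 + 60*I*sqrt(2) ≈ -240.0 + 84.853*I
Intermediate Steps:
F = -60
Z = 4 - I*sqrt(2) (Z = 4 - sqrt(-3*0 + (-8 - 1*(-6))) = 4 - sqrt(0 + (-8 + 6)) = 4 - sqrt(0 - 2) = 4 - sqrt(-2) = 4 - I*sqrt(2) ≈ 4.0 - 1.4142*I)
Z*F = (4 - I*sqrt(2))*(-60) = -240 + 60*I*sqrt(2)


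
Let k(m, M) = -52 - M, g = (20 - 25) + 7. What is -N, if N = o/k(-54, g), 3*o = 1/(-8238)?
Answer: -1/1334556 ≈ -7.4931e-7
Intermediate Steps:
o = -1/24714 (o = (1/3)/(-8238) = (1/3)*(-1/8238) = -1/24714 ≈ -4.0463e-5)
g = 2 (g = -5 + 7 = 2)
N = 1/1334556 (N = -1/(24714*(-52 - 1*2)) = -1/(24714*(-52 - 2)) = -1/24714/(-54) = -1/24714*(-1/54) = 1/1334556 ≈ 7.4931e-7)
-N = -1*1/1334556 = -1/1334556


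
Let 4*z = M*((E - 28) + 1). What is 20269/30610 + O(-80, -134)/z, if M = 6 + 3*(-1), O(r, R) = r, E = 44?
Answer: -8761481/1561110 ≈ -5.6123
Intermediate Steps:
M = 3 (M = 6 - 3 = 3)
z = 51/4 (z = (3*((44 - 28) + 1))/4 = (3*(16 + 1))/4 = (3*17)/4 = (1/4)*51 = 51/4 ≈ 12.750)
20269/30610 + O(-80, -134)/z = 20269/30610 - 80/51/4 = 20269*(1/30610) - 80*4/51 = 20269/30610 - 320/51 = -8761481/1561110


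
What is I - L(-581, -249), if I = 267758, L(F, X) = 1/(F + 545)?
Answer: 9639289/36 ≈ 2.6776e+5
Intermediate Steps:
L(F, X) = 1/(545 + F)
I - L(-581, -249) = 267758 - 1/(545 - 581) = 267758 - 1/(-36) = 267758 - 1*(-1/36) = 267758 + 1/36 = 9639289/36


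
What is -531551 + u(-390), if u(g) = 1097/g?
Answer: -207305987/390 ≈ -5.3155e+5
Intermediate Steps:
-531551 + u(-390) = -531551 + 1097/(-390) = -531551 + 1097*(-1/390) = -531551 - 1097/390 = -207305987/390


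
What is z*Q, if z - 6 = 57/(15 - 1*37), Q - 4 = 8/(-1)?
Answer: -150/11 ≈ -13.636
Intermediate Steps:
Q = -4 (Q = 4 + 8/(-1) = 4 + 8*(-1) = 4 - 8 = -4)
z = 75/22 (z = 6 + 57/(15 - 1*37) = 6 + 57/(15 - 37) = 6 + 57/(-22) = 6 + 57*(-1/22) = 6 - 57/22 = 75/22 ≈ 3.4091)
z*Q = (75/22)*(-4) = -150/11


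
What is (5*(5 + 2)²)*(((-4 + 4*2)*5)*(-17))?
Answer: -83300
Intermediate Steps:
(5*(5 + 2)²)*(((-4 + 4*2)*5)*(-17)) = (5*7²)*(((-4 + 8)*5)*(-17)) = (5*49)*((4*5)*(-17)) = 245*(20*(-17)) = 245*(-340) = -83300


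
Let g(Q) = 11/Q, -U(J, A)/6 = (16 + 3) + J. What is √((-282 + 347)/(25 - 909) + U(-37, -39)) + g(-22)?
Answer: -½ + √124763/34 ≈ 9.8888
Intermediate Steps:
U(J, A) = -114 - 6*J (U(J, A) = -6*((16 + 3) + J) = -6*(19 + J) = -114 - 6*J)
√((-282 + 347)/(25 - 909) + U(-37, -39)) + g(-22) = √((-282 + 347)/(25 - 909) + (-114 - 6*(-37))) + 11/(-22) = √(65/(-884) + (-114 + 222)) + 11*(-1/22) = √(65*(-1/884) + 108) - ½ = √(-5/68 + 108) - ½ = √(7339/68) - ½ = √124763/34 - ½ = -½ + √124763/34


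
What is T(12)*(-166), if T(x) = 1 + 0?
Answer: -166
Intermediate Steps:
T(x) = 1
T(12)*(-166) = 1*(-166) = -166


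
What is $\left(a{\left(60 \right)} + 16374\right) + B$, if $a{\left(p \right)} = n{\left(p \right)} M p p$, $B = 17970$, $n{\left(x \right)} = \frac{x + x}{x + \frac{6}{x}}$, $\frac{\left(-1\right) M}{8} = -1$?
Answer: $\frac{55200744}{601} \approx 91848.0$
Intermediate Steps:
$M = 8$ ($M = \left(-8\right) \left(-1\right) = 8$)
$n{\left(x \right)} = \frac{2 x}{x + \frac{6}{x}}$
$a{\left(p \right)} = \frac{16 p^{4}}{6 + p^{2}}$ ($a{\left(p \right)} = \frac{2 p^{2}}{6 + p^{2}} \cdot 8 p p = \frac{16 p^{2}}{6 + p^{2}} p p = \frac{16 p^{3}}{6 + p^{2}} p = \frac{16 p^{4}}{6 + p^{2}}$)
$\left(a{\left(60 \right)} + 16374\right) + B = \left(\frac{16 \cdot 60^{4}}{6 + 60^{2}} + 16374\right) + 17970 = \left(16 \cdot 12960000 \frac{1}{6 + 3600} + 16374\right) + 17970 = \left(16 \cdot 12960000 \cdot \frac{1}{3606} + 16374\right) + 17970 = \left(\frac{34560000}{601} + 16374\right) + 17970 = \frac{44400774}{601} + 17970 = \frac{55200744}{601}$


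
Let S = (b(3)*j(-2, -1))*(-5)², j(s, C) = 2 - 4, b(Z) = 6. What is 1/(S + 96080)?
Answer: 1/95780 ≈ 1.0441e-5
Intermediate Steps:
j(s, C) = -2
S = -300 (S = (6*(-2))*(-5)² = -12*25 = -300)
1/(S + 96080) = 1/(-300 + 96080) = 1/95780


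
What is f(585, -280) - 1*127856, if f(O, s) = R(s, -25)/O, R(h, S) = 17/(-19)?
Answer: -1421119457/11115 ≈ -1.2786e+5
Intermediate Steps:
R(h, S) = -17/19 (R(h, S) = 17*(-1/19) = -17/19)
f(O, s) = -17/(19*O)
f(585, -280) - 1*127856 = -17/19/585 - 1*127856 = -17/19*1/585 - 127856 = -17/11115 - 127856 = -1421119457/11115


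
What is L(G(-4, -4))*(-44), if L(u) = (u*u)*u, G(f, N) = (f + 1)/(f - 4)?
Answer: -297/128 ≈ -2.3203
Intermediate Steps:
G(f, N) = (1 + f)/(-4 + f)
L(u) = u³ (L(u) = u²*u = u³)
L(G(-4, -4))*(-44) = ((1 - 4)/(-4 - 4))³*(-44) = (-3/(-8))³*(-44) = (-⅛*(-3))³*(-44) = (3/8)³*(-44) = (27/512)*(-44) = -297/128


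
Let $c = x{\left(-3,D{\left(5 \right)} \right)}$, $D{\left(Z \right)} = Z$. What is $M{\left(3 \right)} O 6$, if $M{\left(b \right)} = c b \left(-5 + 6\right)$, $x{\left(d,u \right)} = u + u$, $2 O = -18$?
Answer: $-1620$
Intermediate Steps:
$O = -9$ ($O = \frac{1}{2} \left(-18\right) = -9$)
$x{\left(d,u \right)} = 2 u$
$c = 10$ ($c = 2 \cdot 5 = 10$)
$M{\left(b \right)} = 10 b$ ($M{\left(b \right)} = 10 b \left(-5 + 6\right) = 10 b 1 = 10 b$)
$M{\left(3 \right)} O 6 = 10 \cdot 3 \left(-9\right) 6 = 30 \left(-9\right) 6 = \left(-270\right) 6 = -1620$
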